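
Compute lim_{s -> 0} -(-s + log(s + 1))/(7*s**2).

1/14

Direct substitution gives 0/0.
Apply L'Hôpital: lim (-1 + 1/(s + 1))/(-14*s), still 0/0.
After 2 applications of L'Hôpital's rule the quotient is (-1/(s + 1)^2)/(-14); substituting s = 0 gives 1/14.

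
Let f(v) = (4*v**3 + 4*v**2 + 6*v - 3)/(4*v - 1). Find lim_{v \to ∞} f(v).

The numerator has higher degree (3 > 1); the quotient behaves like (4/(4))·v^2 for large |v|.
As v → +∞ this diverges to ∞.

∞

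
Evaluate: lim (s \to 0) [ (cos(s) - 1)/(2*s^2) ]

Direct substitution gives 0/0.
Apply L'Hôpital: lim (-sin(s))/(4*s), still 0/0.
After 2 applications of L'Hôpital's rule the quotient is (-cos(s))/(4); substituting s = 0 gives -1/4.

-1/4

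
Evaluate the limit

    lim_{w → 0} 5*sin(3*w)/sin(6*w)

5/2

Substitution gives 0/0.
Divide numerator and denominator by w: sin(3w)/w → 3 and sin(6w)/w → 6, so the limit is 5·3/6 = 5/2.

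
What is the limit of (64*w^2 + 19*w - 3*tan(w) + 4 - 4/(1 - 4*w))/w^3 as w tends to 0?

Substitution gives 0/0 (the numerator vanishes to order 3).
Expand each term to order w^3: the coefficient of w^3 in -4·1/(1 - 4w) is -256 and in -3·tan(w) is -1.
Lower-order terms cancel with the polynomial part, so the numerator is (-257)·w^3 + o(w^3), and the limit is (-257)/(1) = -257.

-257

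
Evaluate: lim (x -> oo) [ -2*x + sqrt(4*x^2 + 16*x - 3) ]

4

An ∞ − ∞ form. Rationalising with the conjugate, the difference becomes (16x - 3) / (√(4*x^2 + 16*x - 3) + 2x).
For large x the denominator behaves like 2·2x, so the quotient tends to 16/4 = 4.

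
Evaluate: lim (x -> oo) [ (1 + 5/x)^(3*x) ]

e^(15)

Let L be the limit and take ln: ln L = lim (3x)·ln(1 + 5/x) = lim (3x)·(5/x + O(1/x²)) = 15.
Hence L = e^(15).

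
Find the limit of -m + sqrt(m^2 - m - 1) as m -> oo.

-1/2

This has the form ∞ − ∞. Multiply and divide by the conjugate √(m^2 - m - 1) + m.
That gives (-m - 1) / (√(m^2 - m - 1) + m).
Divide numerator and denominator by m: the limit is -1/(2·1) = -1/2.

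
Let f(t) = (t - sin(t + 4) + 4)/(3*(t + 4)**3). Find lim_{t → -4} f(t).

Direct substitution gives 0/0.
Apply L'Hôpital: lim (1 - cos(t + 4))/(9*(t + 4)^2), still 0/0.
Apply L'Hôpital: lim (sin(t + 4))/(18*t + 72), still 0/0.
After 3 applications of L'Hôpital's rule the quotient is (cos(t + 4))/(18); substituting t = -4 gives 1/18.

1/18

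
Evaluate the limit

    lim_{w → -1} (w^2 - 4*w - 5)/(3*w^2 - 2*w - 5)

3/4

Since w = -1 makes numerator and denominator zero, (w + 1) divides both.
Cancelling it gives (w - 5)/(3*w - 5); now plug in w = -1 to get 3/4.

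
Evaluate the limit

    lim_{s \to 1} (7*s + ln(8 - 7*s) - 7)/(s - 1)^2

Direct substitution gives 0/0.
Apply L'Hôpital: lim (7 - 7/(8 - 7*s))/(2*s - 2), still 0/0.
After 2 applications of L'Hôpital's rule the quotient is (-49/(8 - 7*s)^2)/(2); substituting s = 1 gives -49/2.

-49/2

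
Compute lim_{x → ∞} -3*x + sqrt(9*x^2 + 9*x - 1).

An ∞ − ∞ form. Rationalising with the conjugate, the difference becomes (9x - 1) / (√(9*x^2 + 9*x - 1) + 3x).
For large x the denominator behaves like 2·3x, so the quotient tends to 9/6 = 3/2.

3/2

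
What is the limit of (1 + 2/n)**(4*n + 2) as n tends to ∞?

e^(8)

The base → 1 and the exponent → ∞: a 1^∞ form.
Take logarithms: (4n + 2)·ln(1 + 2/n). Since ln(1+u) ~ u for small u, this behaves like (4n)·(2/n) → 8.
So the limit is e^(8).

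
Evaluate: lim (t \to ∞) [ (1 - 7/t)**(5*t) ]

e^(-35)

Let L be the limit and take ln: ln L = lim (5t)·ln(1 - 7/t) = lim (5t)·(-7/t + O(1/t²)) = -35.
Hence L = e^(-35).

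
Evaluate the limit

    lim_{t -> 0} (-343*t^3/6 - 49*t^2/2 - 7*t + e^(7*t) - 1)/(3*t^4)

2401/72

Direct substitution gives 0/0.
Apply L'Hôpital: lim (-343*t^2/2 - 49*t + 7*e^(7*t) - 7)/(12*t^3), still 0/0.
Apply L'Hôpital: lim (-343*t + 49*e^(7*t) - 49)/(36*t^2), still 0/0.
Apply L'Hôpital: lim (343*e^(7*t) - 343)/(72*t), still 0/0.
After 4 applications of L'Hôpital's rule the quotient is (2401*e^(7*t))/(72); substituting t = 0 gives 2401/72.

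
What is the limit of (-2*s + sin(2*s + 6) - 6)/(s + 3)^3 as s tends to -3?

Direct substitution gives 0/0.
Apply L'Hôpital: lim (2*cos(2*s + 6) - 2)/(3*(s + 3)^2), still 0/0.
Apply L'Hôpital: lim (-4*sin(2*s + 6))/(6*s + 18), still 0/0.
After 3 applications of L'Hôpital's rule the quotient is (-8*cos(2*s + 6))/(6); substituting s = -3 gives -4/3.

-4/3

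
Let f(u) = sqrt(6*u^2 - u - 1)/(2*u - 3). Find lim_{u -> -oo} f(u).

-√(6)/2

For large |u|, √(6*u^2 - u - 1) ≈ √6·|u| and the denominator ≈ 2u.
Since u → −∞, |u| = −u, giving −√6/(2) = -√(6)/2.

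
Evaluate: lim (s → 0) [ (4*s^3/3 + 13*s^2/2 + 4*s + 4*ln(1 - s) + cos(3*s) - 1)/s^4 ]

Substitution gives 0/0; apply L'Hôpital's rule 4 times.
After differentiating numerator and denominator 4 times the quotient is (81*cos(3*s) - 24/(s - 1)^4)/(24); at s = 0 this is 19/8.

19/8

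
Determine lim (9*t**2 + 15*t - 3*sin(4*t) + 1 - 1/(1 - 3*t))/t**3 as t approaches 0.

Substitution gives 0/0; apply L'Hôpital's rule 3 times.
After differentiating numerator and denominator 3 times the quotient is (192*cos(4*t) - 162/(3*t - 1)^4)/(6); at t = 0 this is 5.

5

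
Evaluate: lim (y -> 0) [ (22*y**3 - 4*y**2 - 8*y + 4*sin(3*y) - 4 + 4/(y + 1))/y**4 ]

Substitution gives 0/0 (the numerator vanishes to order 4).
Expand each term to order y^4: the coefficient of y^4 in 4·sin(3y) is 0 and in 4·1/(1 + y) is 4.
Lower-order terms cancel with the polynomial part, so the numerator is (4)·y^4 + o(y^4), and the limit is (4)/(1) = 4.

4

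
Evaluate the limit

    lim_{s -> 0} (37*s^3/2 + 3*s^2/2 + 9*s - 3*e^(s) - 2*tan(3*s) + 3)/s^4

-1/8

Substitution gives 0/0; apply L'Hôpital's rule 4 times.
After differentiating numerator and denominator 4 times the quotient is (-3*e^(s) - 3888*tan(3*s)^5 - 6480*tan(3*s)^3 - 2592*tan(3*s))/(24); at s = 0 this is -1/8.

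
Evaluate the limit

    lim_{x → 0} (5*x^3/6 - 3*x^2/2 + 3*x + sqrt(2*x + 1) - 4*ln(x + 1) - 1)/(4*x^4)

Substitution gives 0/0; apply L'Hôpital's rule 4 times.
After differentiating numerator and denominator 4 times the quotient is (-15/(2*x + 1)^(7/2) + 24/(x + 1)^4)/(96); at x = 0 this is 3/32.

3/32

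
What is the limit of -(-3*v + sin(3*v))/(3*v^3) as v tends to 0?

3/2

Direct substitution gives 0/0.
Apply L'Hôpital: lim (3*cos(3*v) - 3)/(-9*v^2), still 0/0.
Apply L'Hôpital: lim (-9*sin(3*v))/(-18*v), still 0/0.
After 3 applications of L'Hôpital's rule the quotient is (-27*cos(3*v))/(-18); substituting v = 0 gives 3/2.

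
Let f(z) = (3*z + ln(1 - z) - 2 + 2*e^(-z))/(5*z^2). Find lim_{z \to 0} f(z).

1/10

Substitution gives 0/0; apply L'Hôpital's rule 2 times.
After differentiating numerator and denominator 2 times the quotient is (2*e^(-z) - 1/(z - 1)^2)/(10); at z = 0 this is 1/10.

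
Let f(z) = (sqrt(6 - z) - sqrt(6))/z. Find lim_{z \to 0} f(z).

Substitution gives 0/0. Multiply numerator and denominator by the conjugate √(6 - z) + √6.
The numerator becomes (6 - z) − 6 = -z, so the expression simplifies to -1/(√(6 - z) + √6).
Letting z → 0 gives -1/(2√6) = -√(6)/12.

-√(6)/12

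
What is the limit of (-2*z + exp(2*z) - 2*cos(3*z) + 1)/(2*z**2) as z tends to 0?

11/2

Substitution gives 0/0 (the numerator vanishes to order 2).
Expand each term to order z^2: the coefficient of z^2 in e^(2z) is 2 and in -2·cos(3z) is 9.
Lower-order terms cancel with the polynomial part, so the numerator is (11)·z^2 + o(z^2), and the limit is (11)/(2) = 11/2.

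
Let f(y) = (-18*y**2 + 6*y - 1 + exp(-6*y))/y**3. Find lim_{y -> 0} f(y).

-36

Direct substitution gives 0/0.
Apply L'Hôpital: lim (-36*y + 6 - 6*e^(-6*y))/(3*y^2), still 0/0.
Apply L'Hôpital: lim (-36 + 36*e^(-6*y))/(6*y), still 0/0.
After 3 applications of L'Hôpital's rule the quotient is (-216*e^(-6*y))/(6); substituting y = 0 gives -36.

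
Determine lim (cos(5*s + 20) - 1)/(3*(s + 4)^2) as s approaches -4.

Direct substitution gives 0/0.
Apply L'Hôpital: lim (-5*sin(5*s + 20))/(6*s + 24), still 0/0.
After 2 applications of L'Hôpital's rule the quotient is (-25*cos(5*s + 20))/(6); substituting s = -4 gives -25/6.

-25/6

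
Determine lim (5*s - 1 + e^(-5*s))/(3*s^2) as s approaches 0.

25/6

Direct substitution gives 0/0.
Apply L'Hôpital: lim (5 - 5*e^(-5*s))/(6*s), still 0/0.
After 2 applications of L'Hôpital's rule the quotient is (25*e^(-5*s))/(6); substituting s = 0 gives 25/6.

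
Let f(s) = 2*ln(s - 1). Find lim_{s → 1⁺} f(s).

As s → 1⁺, s - 1 → 0⁺ and ln(s - 1) → −∞.
Multiplying by 2 gives -∞.

-∞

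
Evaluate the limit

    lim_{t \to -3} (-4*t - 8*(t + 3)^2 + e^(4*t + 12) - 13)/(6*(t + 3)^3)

Direct substitution gives 0/0.
Apply L'Hôpital: lim (-16*t + 4*e^(4*t + 12) - 52)/(18*(t + 3)^2), still 0/0.
Apply L'Hôpital: lim (16*e^(4*t + 12) - 16)/(36*t + 108), still 0/0.
After 3 applications of L'Hôpital's rule the quotient is (64*e^(4*t + 12))/(36); substituting t = -3 gives 16/9.

16/9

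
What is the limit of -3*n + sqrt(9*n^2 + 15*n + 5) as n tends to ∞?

5/2

An ∞ − ∞ form. Rationalising with the conjugate, the difference becomes (15n + 5) / (√(9*n^2 + 15*n + 5) + 3n).
For large n the denominator behaves like 2·3n, so the quotient tends to 15/6 = 5/2.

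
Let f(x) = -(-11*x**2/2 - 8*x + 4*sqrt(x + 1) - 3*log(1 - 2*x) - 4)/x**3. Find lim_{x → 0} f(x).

Substitution gives 0/0 (the numerator vanishes to order 3).
Expand each term to order x^3: the coefficient of x^3 in -3·ln(1 - 2x) is 8 and in 4·√(1 + x) is 1/4.
Lower-order terms cancel with the polynomial part, so the numerator is (33/4)·x^3 + o(x^3), and the limit is (33/4)/(-1) = -33/4.

-33/4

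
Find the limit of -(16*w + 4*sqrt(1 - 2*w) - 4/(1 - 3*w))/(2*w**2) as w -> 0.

Substitution gives 0/0; apply L'Hôpital's rule 2 times.
After differentiating numerator and denominator 2 times the quotient is (72/(3*w - 1)^3 - 4/(1 - 2*w)^(3/2))/(-4); at w = 0 this is 19.

19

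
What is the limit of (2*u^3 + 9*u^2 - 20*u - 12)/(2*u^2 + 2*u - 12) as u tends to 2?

Direct substitution gives 0/0, so factor. Both numerator and denominator have (u - 2) as a factor.
After cancelling, the expression reduces to (2*u^2 + 13*u + 6)/(2*u + 6).
Substituting u = 2 gives 4.

4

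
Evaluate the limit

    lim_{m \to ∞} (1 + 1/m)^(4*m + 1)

Let L be the limit and take ln: ln L = lim (4m + 1)·ln(1 + 1/m) = lim (4m + 1)·(1/m + O(1/m²)) = 4.
Hence L = e^(4).

e^(4)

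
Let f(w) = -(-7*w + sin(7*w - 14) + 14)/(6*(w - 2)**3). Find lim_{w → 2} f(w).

343/36

Direct substitution gives 0/0.
Apply L'Hôpital: lim (7*cos(7*w - 14) - 7)/(-18*(w - 2)^2), still 0/0.
Apply L'Hôpital: lim (-49*sin(7*w - 14))/(72 - 36*w), still 0/0.
After 3 applications of L'Hôpital's rule the quotient is (-343*cos(7*w - 14))/(-36); substituting w = 2 gives 343/36.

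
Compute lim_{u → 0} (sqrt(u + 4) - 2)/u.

1/4

Substitution gives 0/0. Multiply numerator and denominator by the conjugate √(4 + u) + √4.
The numerator becomes (4 + u) − 4 = u, so the expression simplifies to 1/(√(4 + u) + √4).
Letting u → 0 gives 1/(2√4) = 1/4.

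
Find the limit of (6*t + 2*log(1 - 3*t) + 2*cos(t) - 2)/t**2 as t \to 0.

-10

Substitution gives 0/0 (the numerator vanishes to order 2).
Expand each term to order t^2: the coefficient of t^2 in 2·ln(1 - 3t) is -9 and in 2·cos(t) is -1.
Lower-order terms cancel with the polynomial part, so the numerator is (-10)·t^2 + o(t^2), and the limit is (-10)/(1) = -10.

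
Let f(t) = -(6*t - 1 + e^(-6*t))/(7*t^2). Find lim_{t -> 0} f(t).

-18/7

Direct substitution gives 0/0.
Apply L'Hôpital: lim (6 - 6*e^(-6*t))/(-14*t), still 0/0.
After 2 applications of L'Hôpital's rule the quotient is (36*e^(-6*t))/(-14); substituting t = 0 gives -18/7.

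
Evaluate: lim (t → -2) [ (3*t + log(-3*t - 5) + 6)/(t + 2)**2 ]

-9/2

Direct substitution gives 0/0.
Apply L'Hôpital: lim (3 - 3/(-3*t - 5))/(2*t + 4), still 0/0.
After 2 applications of L'Hôpital's rule the quotient is (-9/(-3*t - 5)^2)/(2); substituting t = -2 gives -9/2.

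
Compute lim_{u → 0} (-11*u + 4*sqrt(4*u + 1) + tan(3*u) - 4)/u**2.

-8

Substitution gives 0/0 (the numerator vanishes to order 2).
Expand each term to order u^2: the coefficient of u^2 in tan(3u) is 0 and in 4·√(1 + 4u) is -8.
Lower-order terms cancel with the polynomial part, so the numerator is (-8)·u^2 + o(u^2), and the limit is (-8)/(1) = -8.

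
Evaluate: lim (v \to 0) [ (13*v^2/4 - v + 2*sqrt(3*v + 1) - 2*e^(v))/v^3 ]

Substitution gives 0/0 (the numerator vanishes to order 3).
Expand each term to order v^3: the coefficient of v^3 in 2·√(1 + 3v) is 27/8 and in -2·e^(v) is -1/3.
Lower-order terms cancel with the polynomial part, so the numerator is (73/24)·v^3 + o(v^3), and the limit is (73/24)/(1) = 73/24.

73/24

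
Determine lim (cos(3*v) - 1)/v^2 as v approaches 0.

-9/2

Direct substitution gives 0/0.
Apply L'Hôpital: lim (-3*sin(3*v))/(2*v), still 0/0.
After 2 applications of L'Hôpital's rule the quotient is (-9*cos(3*v))/(2); substituting v = 0 gives -9/2.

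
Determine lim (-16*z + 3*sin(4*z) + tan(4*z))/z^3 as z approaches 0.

-32/3

Substitution gives 0/0; apply L'Hôpital's rule 3 times.
After differentiating numerator and denominator 3 times the quotient is (-192*cos(4*z) + 384*tan(4*z)^4 + 512*tan(4*z)^2 + 128)/(6); at z = 0 this is -32/3.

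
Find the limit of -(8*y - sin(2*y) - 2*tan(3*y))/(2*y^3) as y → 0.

Substitution gives 0/0 (the numerator vanishes to order 3).
Expand each term to order y^3: the coefficient of y^3 in -2·tan(3y) is -18 and in −sin(2y) is 4/3.
Lower-order terms cancel with the polynomial part, so the numerator is (-50/3)·y^3 + o(y^3), and the limit is (-50/3)/(-2) = 25/3.

25/3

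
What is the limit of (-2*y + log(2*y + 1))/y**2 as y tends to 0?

-2

Direct substitution gives 0/0.
Apply L'Hôpital: lim (-2 + 2/(2*y + 1))/(2*y), still 0/0.
After 2 applications of L'Hôpital's rule the quotient is (-4/(2*y + 1)^2)/(2); substituting y = 0 gives -2.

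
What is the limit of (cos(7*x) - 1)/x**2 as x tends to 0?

-49/2

Direct substitution gives 0/0.
Apply L'Hôpital: lim (-7*sin(7*x))/(2*x), still 0/0.
After 2 applications of L'Hôpital's rule the quotient is (-49*cos(7*x))/(2); substituting x = 0 gives -49/2.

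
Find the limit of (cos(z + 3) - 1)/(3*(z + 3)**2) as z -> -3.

-1/6

Direct substitution gives 0/0.
Apply L'Hôpital: lim (-sin(z + 3))/(6*z + 18), still 0/0.
After 2 applications of L'Hôpital's rule the quotient is (-cos(z + 3))/(6); substituting z = -3 gives -1/6.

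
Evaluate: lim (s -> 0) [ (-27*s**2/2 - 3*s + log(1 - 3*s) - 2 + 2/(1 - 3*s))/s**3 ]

Substitution gives 0/0 (the numerator vanishes to order 3).
Expand each term to order s^3: the coefficient of s^3 in ln(1 - 3s) is -9 and in 2·1/(1 - 3s) is 54.
Lower-order terms cancel with the polynomial part, so the numerator is (45)·s^3 + o(s^3), and the limit is (45)/(1) = 45.

45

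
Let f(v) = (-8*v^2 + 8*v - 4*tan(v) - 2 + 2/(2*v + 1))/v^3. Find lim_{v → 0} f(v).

-52/3

Substitution gives 0/0 (the numerator vanishes to order 3).
Expand each term to order v^3: the coefficient of v^3 in -4·tan(v) is -4/3 and in 2·1/(1 + 2v) is -16.
Lower-order terms cancel with the polynomial part, so the numerator is (-52/3)·v^3 + o(v^3), and the limit is (-52/3)/(1) = -52/3.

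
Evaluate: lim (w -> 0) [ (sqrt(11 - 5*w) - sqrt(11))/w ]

A 0/0 form; rationalise with √(11 - 5w) + √11. This collapses the numerator to -5w, leaving -5/(√(11 - 5w) + √11) → -5/(2√11) = -5*√(11)/22.

-5*√(11)/22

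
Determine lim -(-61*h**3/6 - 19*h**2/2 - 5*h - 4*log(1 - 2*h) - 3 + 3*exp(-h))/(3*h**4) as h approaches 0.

-43/8

Substitution gives 0/0; apply L'Hôpital's rule 4 times.
After differentiating numerator and denominator 4 times the quotient is (3*e^(-h) + 384/(2*h - 1)^4)/(-72); at h = 0 this is -43/8.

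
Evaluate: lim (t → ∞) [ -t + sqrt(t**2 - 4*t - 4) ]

-2

An ∞ − ∞ form. Rationalising with the conjugate, the difference becomes (-4t - 4) / (√(t^2 - 4*t - 4) + t).
For large t the denominator behaves like 2·t, so the quotient tends to -4/2 = -2.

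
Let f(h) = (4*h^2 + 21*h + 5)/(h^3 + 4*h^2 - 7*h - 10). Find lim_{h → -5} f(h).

Since h = -5 makes numerator and denominator zero, (h + 5) divides both.
Cancelling it gives (4*h + 1)/(h^2 - h - 2); now plug in h = -5 to get -19/28.

-19/28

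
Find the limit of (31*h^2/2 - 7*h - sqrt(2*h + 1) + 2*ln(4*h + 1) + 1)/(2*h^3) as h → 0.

253/12

Substitution gives 0/0; apply L'Hôpital's rule 3 times.
After differentiating numerator and denominator 3 times the quotient is (256/(4*h + 1)^3 - 3/(2*h + 1)^(5/2))/(12); at h = 0 this is 253/12.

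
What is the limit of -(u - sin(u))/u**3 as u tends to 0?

-1/6

Direct substitution gives 0/0.
Apply L'Hôpital: lim (1 - cos(u))/(-3*u^2), still 0/0.
Apply L'Hôpital: lim (sin(u))/(-6*u), still 0/0.
After 3 applications of L'Hôpital's rule the quotient is (cos(u))/(-6); substituting u = 0 gives -1/6.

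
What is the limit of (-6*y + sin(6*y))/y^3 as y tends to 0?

-36

Direct substitution gives 0/0.
Apply L'Hôpital: lim (6*cos(6*y) - 6)/(3*y^2), still 0/0.
Apply L'Hôpital: lim (-36*sin(6*y))/(6*y), still 0/0.
After 3 applications of L'Hôpital's rule the quotient is (-216*cos(6*y))/(6); substituting y = 0 gives -36.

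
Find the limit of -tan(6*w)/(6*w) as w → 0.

-1

Substitution gives 0/0.
Since tan(u)/u → 1 as u → 0, tan(6w)/(6w) → 1 and the limit is 6/(-6) = -1.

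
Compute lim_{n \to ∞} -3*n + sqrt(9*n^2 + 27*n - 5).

An ∞ − ∞ form. Rationalising with the conjugate, the difference becomes (27n - 5) / (√(9*n^2 + 27*n - 5) + 3n).
For large n the denominator behaves like 2·3n, so the quotient tends to 27/6 = 9/2.

9/2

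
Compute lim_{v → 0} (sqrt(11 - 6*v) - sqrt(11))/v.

-3*√(11)/11

A 0/0 form; rationalise with √(11 - 6v) + √11. This collapses the numerator to -6v, leaving -6/(√(11 - 6v) + √11) → -6/(2√11) = -3*√(11)/11.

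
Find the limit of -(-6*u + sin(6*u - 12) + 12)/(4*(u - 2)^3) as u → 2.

Direct substitution gives 0/0.
Apply L'Hôpital: lim (6*cos(6*u - 12) - 6)/(-12*(u - 2)^2), still 0/0.
Apply L'Hôpital: lim (-36*sin(6*u - 12))/(48 - 24*u), still 0/0.
After 3 applications of L'Hôpital's rule the quotient is (-216*cos(6*u - 12))/(-24); substituting u = 2 gives 9.

9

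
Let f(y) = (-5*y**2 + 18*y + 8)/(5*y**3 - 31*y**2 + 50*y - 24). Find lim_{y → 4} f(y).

Since y = 4 makes numerator and denominator zero, (y - 4) divides both.
Cancelling it gives (-5*y - 2)/(5*y^2 - 11*y + 6); now plug in y = 4 to get -11/21.

-11/21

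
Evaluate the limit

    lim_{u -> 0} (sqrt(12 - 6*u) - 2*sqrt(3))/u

-√(3)/2

A 0/0 form; rationalise with √(12 - 6u) + √12. This collapses the numerator to -6u, leaving -6/(√(12 - 6u) + √12) → -6/(2√12) = -√(3)/2.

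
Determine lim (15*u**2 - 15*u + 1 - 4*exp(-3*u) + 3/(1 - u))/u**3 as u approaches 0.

21

Substitution gives 0/0 (the numerator vanishes to order 3).
Expand each term to order u^3: the coefficient of u^3 in -4·e^(-3u) is 18 and in 3·1/(1 - u) is 3.
Lower-order terms cancel with the polynomial part, so the numerator is (21)·u^3 + o(u^3), and the limit is (21)/(1) = 21.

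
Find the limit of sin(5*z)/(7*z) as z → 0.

Substitution gives 0/0.
Write it as (5/7)·sin(5z)/(5z); since sin(u)/u → 1, the limit is 5/7.

5/7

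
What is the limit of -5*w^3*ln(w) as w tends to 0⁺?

0

This is a 0·(−∞) form. Rewrite as -5·ln(w) / w^(−3) and apply L'Hôpital:
the derivative quotient is -5·(1/w) / (−3·w^(−4)) = (5/3)·w^3 → 0.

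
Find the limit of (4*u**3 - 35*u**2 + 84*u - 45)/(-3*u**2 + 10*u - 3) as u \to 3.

At u = 3 both the top and bottom vanish — a removable singularity. Factoring out (u - 3) from each leaves (4*u^2 - 23*u + 15)/(1 - 3*u), which at u = 3 equals 9/4.

9/4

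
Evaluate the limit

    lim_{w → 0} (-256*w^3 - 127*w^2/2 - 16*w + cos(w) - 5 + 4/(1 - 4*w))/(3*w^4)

24577/72

Substitution gives 0/0 (the numerator vanishes to order 4).
Expand each term to order w^4: the coefficient of w^4 in 4·1/(1 - 4w) is 1024 and in cos(w) is 1/24.
Lower-order terms cancel with the polynomial part, so the numerator is (24577/24)·w^4 + o(w^4), and the limit is (24577/24)/(3) = 24577/72.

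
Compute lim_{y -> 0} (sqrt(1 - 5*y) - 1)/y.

-5/2

A 0/0 form; rationalise with √(1 - 5y) + √1. This collapses the numerator to -5y, leaving -5/(√(1 - 5y) + √1) → -5/(2√1) = -5/2.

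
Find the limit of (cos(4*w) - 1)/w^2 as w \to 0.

Direct substitution gives 0/0.
Apply L'Hôpital: lim (-4*sin(4*w))/(2*w), still 0/0.
After 2 applications of L'Hôpital's rule the quotient is (-16*cos(4*w))/(2); substituting w = 0 gives -8.

-8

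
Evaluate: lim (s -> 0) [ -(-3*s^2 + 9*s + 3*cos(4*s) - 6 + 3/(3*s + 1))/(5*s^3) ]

Substitution gives 0/0 (the numerator vanishes to order 3).
Expand each term to order s^3: the coefficient of s^3 in 3·cos(4s) is 0 and in 3·1/(1 + 3s) is -81.
Lower-order terms cancel with the polynomial part, so the numerator is (-81)·s^3 + o(s^3), and the limit is (-81)/(-5) = 81/5.

81/5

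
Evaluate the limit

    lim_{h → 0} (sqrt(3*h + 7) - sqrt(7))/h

A 0/0 form; rationalise with √(7 + 3h) + √7. This collapses the numerator to 3h, leaving 3/(√(7 + 3h) + √7) → 3/(2√7) = 3*√(7)/14.

3*√(7)/14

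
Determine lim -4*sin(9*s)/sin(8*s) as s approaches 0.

-9/2

Substitution gives 0/0.
Divide numerator and denominator by s: sin(9s)/s → 9 and sin(8s)/s → 8, so the limit is -4·9/8 = -9/2.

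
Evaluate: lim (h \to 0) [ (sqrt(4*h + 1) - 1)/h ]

A 0/0 form; rationalise with √(1 + 4h) + √1. This collapses the numerator to 4h, leaving 4/(√(1 + 4h) + √1) → 4/(2√1) = 2.

2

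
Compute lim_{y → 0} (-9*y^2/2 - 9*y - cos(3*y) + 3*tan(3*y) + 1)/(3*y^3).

9

Substitution gives 0/0 (the numerator vanishes to order 3).
Expand each term to order y^3: the coefficient of y^3 in −cos(3y) is 0 and in 3·tan(3y) is 27.
Lower-order terms cancel with the polynomial part, so the numerator is (27)·y^3 + o(y^3), and the limit is (27)/(3) = 9.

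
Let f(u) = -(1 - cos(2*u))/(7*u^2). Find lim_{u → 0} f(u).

Substitution gives 0/0.
Use (1 − cos θ)/θ² → 1/2 with θ = 2u: the limit is 2²/(2·(-7)) = -2/7.

-2/7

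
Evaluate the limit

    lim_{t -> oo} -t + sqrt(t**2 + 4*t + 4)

2

An ∞ − ∞ form. Rationalising with the conjugate, the difference becomes (4t + 4) / (√(t^2 + 4*t + 4) + t).
For large t the denominator behaves like 2·t, so the quotient tends to 4/2 = 2.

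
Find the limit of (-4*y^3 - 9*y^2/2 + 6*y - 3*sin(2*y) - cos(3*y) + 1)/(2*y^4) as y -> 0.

-27/16

Substitution gives 0/0 (the numerator vanishes to order 4).
Expand each term to order y^4: the coefficient of y^4 in −cos(3y) is -27/8 and in -3·sin(2y) is 0.
Lower-order terms cancel with the polynomial part, so the numerator is (-27/8)·y^4 + o(y^4), and the limit is (-27/8)/(2) = -27/16.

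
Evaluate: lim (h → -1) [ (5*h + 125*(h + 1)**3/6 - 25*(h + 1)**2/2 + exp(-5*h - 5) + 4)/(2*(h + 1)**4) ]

625/48

Direct substitution gives 0/0.
Apply L'Hôpital: lim (-25*h + 125*(h + 1)^2/2 - 5*e^(-5*h - 5) - 20)/(8*(h + 1)^3), still 0/0.
Apply L'Hôpital: lim (125*h + 25*e^(-5*h - 5) + 100)/(24*(h + 1)^2), still 0/0.
Apply L'Hôpital: lim (125 - 125*e^(-5*h - 5))/(48*h + 48), still 0/0.
After 4 applications of L'Hôpital's rule the quotient is (625*e^(-5*h - 5))/(48); substituting h = -1 gives 625/48.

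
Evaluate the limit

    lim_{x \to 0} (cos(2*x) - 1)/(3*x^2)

-2/3

Direct substitution gives 0/0.
Apply L'Hôpital: lim (-2*sin(2*x))/(6*x), still 0/0.
After 2 applications of L'Hôpital's rule the quotient is (-4*cos(2*x))/(6); substituting x = 0 gives -2/3.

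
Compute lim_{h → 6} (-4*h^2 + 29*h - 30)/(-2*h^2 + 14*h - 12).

Direct substitution gives 0/0, so factor. Both numerator and denominator have (h - 6) as a factor.
After cancelling, the expression reduces to (5 - 4*h)/(2 - 2*h).
Substituting h = 6 gives 19/10.

19/10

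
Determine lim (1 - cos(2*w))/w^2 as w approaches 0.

2

Substitution gives 0/0.
Use (1 − cos u)/u² → 1/2 with u = 2w: the limit is 2²/(2·1) = 2.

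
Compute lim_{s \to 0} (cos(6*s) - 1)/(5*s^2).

Direct substitution gives 0/0.
Apply L'Hôpital: lim (-6*sin(6*s))/(10*s), still 0/0.
After 2 applications of L'Hôpital's rule the quotient is (-36*cos(6*s))/(10); substituting s = 0 gives -18/5.

-18/5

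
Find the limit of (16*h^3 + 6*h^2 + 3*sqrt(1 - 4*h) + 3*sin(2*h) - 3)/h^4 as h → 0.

-30

Substitution gives 0/0; apply L'Hôpital's rule 4 times.
After differentiating numerator and denominator 4 times the quotient is (48*sin(2*h) - 720/(1 - 4*h)^(7/2))/(24); at h = 0 this is -30.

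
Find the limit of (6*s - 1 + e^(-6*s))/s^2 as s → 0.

18

Direct substitution gives 0/0.
Apply L'Hôpital: lim (6 - 6*e^(-6*s))/(2*s), still 0/0.
After 2 applications of L'Hôpital's rule the quotient is (36*e^(-6*s))/(2); substituting s = 0 gives 18.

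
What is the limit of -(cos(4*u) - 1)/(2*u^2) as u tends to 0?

4

Direct substitution gives 0/0.
Apply L'Hôpital: lim (-4*sin(4*u))/(-4*u), still 0/0.
After 2 applications of L'Hôpital's rule the quotient is (-16*cos(4*u))/(-4); substituting u = 0 gives 4.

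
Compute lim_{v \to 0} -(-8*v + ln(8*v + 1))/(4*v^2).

Direct substitution gives 0/0.
Apply L'Hôpital: lim (-8 + 8/(8*v + 1))/(-8*v), still 0/0.
After 2 applications of L'Hôpital's rule the quotient is (-64/(8*v + 1)^2)/(-8); substituting v = 0 gives 8.

8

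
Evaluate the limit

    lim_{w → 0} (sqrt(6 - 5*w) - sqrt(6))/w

-5*√(6)/12

Substitution gives 0/0. Multiply numerator and denominator by the conjugate √(6 - 5w) + √6.
The numerator becomes (6 - 5w) − 6 = -5w, so the expression simplifies to -5/(√(6 - 5w) + √6).
Letting w → 0 gives -5/(2√6) = -5*√(6)/12.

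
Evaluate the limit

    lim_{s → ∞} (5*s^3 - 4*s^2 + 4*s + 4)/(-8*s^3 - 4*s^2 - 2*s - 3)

-5/8

Numerator and denominator both have degree 3.
Dividing every term by s^3, all lower-order terms vanish and the limit is the ratio of leading coefficients, 5/(-8) = -5/8.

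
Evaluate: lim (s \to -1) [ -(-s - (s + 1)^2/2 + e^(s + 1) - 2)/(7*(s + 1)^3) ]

-1/42

Direct substitution gives 0/0.
Apply L'Hôpital: lim (-s + e^(s + 1) - 2)/(-21*(s + 1)^2), still 0/0.
Apply L'Hôpital: lim (e^(s + 1) - 1)/(-42*s - 42), still 0/0.
After 3 applications of L'Hôpital's rule the quotient is (e^(s + 1))/(-42); substituting s = -1 gives -1/42.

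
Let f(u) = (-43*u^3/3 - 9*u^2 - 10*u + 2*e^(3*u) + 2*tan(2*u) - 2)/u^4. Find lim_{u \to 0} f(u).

27/4

Substitution gives 0/0 (the numerator vanishes to order 4).
Expand each term to order u^4: the coefficient of u^4 in 2·tan(2u) is 0 and in 2·e^(3u) is 27/4.
Lower-order terms cancel with the polynomial part, so the numerator is (27/4)·u^4 + o(u^4), and the limit is (27/4)/(1) = 27/4.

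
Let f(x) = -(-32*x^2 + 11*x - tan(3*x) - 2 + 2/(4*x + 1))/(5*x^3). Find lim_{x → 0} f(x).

Substitution gives 0/0 (the numerator vanishes to order 3).
Expand each term to order x^3: the coefficient of x^3 in 2·1/(1 + 4x) is -128 and in −tan(3x) is -9.
Lower-order terms cancel with the polynomial part, so the numerator is (-137)·x^3 + o(x^3), and the limit is (-137)/(-5) = 137/5.

137/5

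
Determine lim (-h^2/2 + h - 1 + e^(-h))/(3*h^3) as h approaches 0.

Direct substitution gives 0/0.
Apply L'Hôpital: lim (-h + 1 - e^(-h))/(9*h^2), still 0/0.
Apply L'Hôpital: lim (-1 + e^(-h))/(18*h), still 0/0.
After 3 applications of L'Hôpital's rule the quotient is (-e^(-h))/(18); substituting h = 0 gives -1/18.

-1/18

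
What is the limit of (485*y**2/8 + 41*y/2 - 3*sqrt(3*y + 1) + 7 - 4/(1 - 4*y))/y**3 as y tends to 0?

Substitution gives 0/0 (the numerator vanishes to order 3).
Expand each term to order y^3: the coefficient of y^3 in -3·√(1 + 3y) is -81/16 and in -4·1/(1 - 4y) is -256.
Lower-order terms cancel with the polynomial part, so the numerator is (-4177/16)·y^3 + o(y^3), and the limit is (-4177/16)/(1) = -4177/16.

-4177/16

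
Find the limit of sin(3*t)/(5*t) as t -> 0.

Substitution gives 0/0.
Write it as (3/5)·sin(3t)/(3t); since sin(u)/u → 1, the limit is 3/5.

3/5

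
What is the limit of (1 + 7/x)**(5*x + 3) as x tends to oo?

e^(35)

Write it as [(1 + 7/x)^x]^(5) · (1 + 7/x)^(3). The bracketed term tends to e^(7) and the second factor to 1, so the limit is e^(35).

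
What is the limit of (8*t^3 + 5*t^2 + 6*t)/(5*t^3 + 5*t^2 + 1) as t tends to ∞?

8/5

Numerator and denominator both have degree 3.
Dividing every term by t^3, all lower-order terms vanish and the limit is the ratio of leading coefficients, 8/(5) = 8/5.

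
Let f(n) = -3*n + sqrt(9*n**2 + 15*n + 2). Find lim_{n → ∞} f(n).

5/2

This has the form ∞ − ∞. Multiply and divide by the conjugate √(9*n^2 + 15*n + 2) + 3n.
That gives (15n + 2) / (√(9*n^2 + 15*n + 2) + 3n).
Divide numerator and denominator by n: the limit is 15/(2·3) = 5/2.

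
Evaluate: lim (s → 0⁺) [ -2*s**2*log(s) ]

This is a 0·(−∞) form. Rewrite as -2·ln(s) / s^(−2) and apply L'Hôpital:
the derivative quotient is -2·(1/s) / (−2·s^(−3)) = (2/2)·s^2 → 0.

0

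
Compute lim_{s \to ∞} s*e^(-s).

Write as s^1/e^{1s}, an ∞/∞ form.
Exponential growth dominates any polynomial, so repeated L'Hôpital (or the standard result) gives 0.

0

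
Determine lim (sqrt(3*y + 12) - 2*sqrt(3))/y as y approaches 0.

√(3)/4

A 0/0 form; rationalise with √(12 + 3y) + √12. This collapses the numerator to 3y, leaving 3/(√(12 + 3y) + √12) → 3/(2√12) = √(3)/4.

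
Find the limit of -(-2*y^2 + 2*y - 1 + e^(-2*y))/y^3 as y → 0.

Direct substitution gives 0/0.
Apply L'Hôpital: lim (-4*y + 2 - 2*e^(-2*y))/(-3*y^2), still 0/0.
Apply L'Hôpital: lim (-4 + 4*e^(-2*y))/(-6*y), still 0/0.
After 3 applications of L'Hôpital's rule the quotient is (-8*e^(-2*y))/(-6); substituting y = 0 gives 4/3.

4/3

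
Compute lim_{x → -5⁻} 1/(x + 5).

-∞

As x → -5⁻, (x + 5) → 0⁻, so (x + 5)^1 → 0⁻ and 1/(x + 5)^1 → -∞.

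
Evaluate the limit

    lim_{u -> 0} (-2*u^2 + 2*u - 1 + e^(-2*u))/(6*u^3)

Direct substitution gives 0/0.
Apply L'Hôpital: lim (-4*u + 2 - 2*e^(-2*u))/(18*u^2), still 0/0.
Apply L'Hôpital: lim (-4 + 4*e^(-2*u))/(36*u), still 0/0.
After 3 applications of L'Hôpital's rule the quotient is (-8*e^(-2*u))/(36); substituting u = 0 gives -2/9.

-2/9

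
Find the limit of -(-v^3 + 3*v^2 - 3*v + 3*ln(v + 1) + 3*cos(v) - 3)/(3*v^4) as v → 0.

Substitution gives 0/0; apply L'Hôpital's rule 4 times.
After differentiating numerator and denominator 4 times the quotient is (3*cos(v) - 18/(v + 1)^4)/(-72); at v = 0 this is 5/24.

5/24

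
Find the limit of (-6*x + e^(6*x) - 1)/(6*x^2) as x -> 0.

3

Direct substitution gives 0/0.
Apply L'Hôpital: lim (6*e^(6*x) - 6)/(12*x), still 0/0.
After 2 applications of L'Hôpital's rule the quotient is (36*e^(6*x))/(12); substituting x = 0 gives 3.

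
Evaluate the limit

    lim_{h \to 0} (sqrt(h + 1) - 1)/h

Substitution gives 0/0. Multiply numerator and denominator by the conjugate √(1 + h) + √1.
The numerator becomes (1 + h) − 1 = h, so the expression simplifies to 1/(√(1 + h) + √1).
Letting h → 0 gives 1/(2√1) = 1/2.

1/2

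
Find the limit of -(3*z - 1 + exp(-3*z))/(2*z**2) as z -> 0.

-9/4

Direct substitution gives 0/0.
Apply L'Hôpital: lim (3 - 3*e^(-3*z))/(-4*z), still 0/0.
After 2 applications of L'Hôpital's rule the quotient is (9*e^(-3*z))/(-4); substituting z = 0 gives -9/4.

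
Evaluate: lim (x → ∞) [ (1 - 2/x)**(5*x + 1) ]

Let L be the limit and take ln: ln L = lim (5x + 1)·ln(1 - 2/x) = lim (5x + 1)·(-2/x + O(1/x²)) = -10.
Hence L = e^(-10).

e^(-10)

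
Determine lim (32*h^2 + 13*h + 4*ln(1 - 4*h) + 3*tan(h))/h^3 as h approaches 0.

Substitution gives 0/0 (the numerator vanishes to order 3).
Expand each term to order h^3: the coefficient of h^3 in 3·tan(h) is 1 and in 4·ln(1 - 4h) is -256/3.
Lower-order terms cancel with the polynomial part, so the numerator is (-253/3)·h^3 + o(h^3), and the limit is (-253/3)/(1) = -253/3.

-253/3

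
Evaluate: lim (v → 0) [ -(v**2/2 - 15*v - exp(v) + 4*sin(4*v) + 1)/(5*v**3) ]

257/30

Substitution gives 0/0 (the numerator vanishes to order 3).
Expand each term to order v^3: the coefficient of v^3 in −e^(v) is -1/6 and in 4·sin(4v) is -128/3.
Lower-order terms cancel with the polynomial part, so the numerator is (-257/6)·v^3 + o(v^3), and the limit is (-257/6)/(-5) = 257/30.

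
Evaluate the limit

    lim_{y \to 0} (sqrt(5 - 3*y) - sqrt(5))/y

-3*√(5)/10

Substitution gives 0/0. Multiply numerator and denominator by the conjugate √(5 - 3y) + √5.
The numerator becomes (5 - 3y) − 5 = -3y, so the expression simplifies to -3/(√(5 - 3y) + √5).
Letting y → 0 gives -3/(2√5) = -3*√(5)/10.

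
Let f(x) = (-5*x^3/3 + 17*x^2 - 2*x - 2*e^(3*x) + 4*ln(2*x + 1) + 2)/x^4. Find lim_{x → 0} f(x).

-91/4

Substitution gives 0/0 (the numerator vanishes to order 4).
Expand each term to order x^4: the coefficient of x^4 in -2·e^(3x) is -27/4 and in 4·ln(1 + 2x) is -16.
Lower-order terms cancel with the polynomial part, so the numerator is (-91/4)·x^4 + o(x^4), and the limit is (-91/4)/(1) = -91/4.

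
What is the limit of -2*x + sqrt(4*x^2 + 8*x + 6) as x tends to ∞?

This has the form ∞ − ∞. Multiply and divide by the conjugate √(4*x^2 + 8*x + 6) + 2x.
That gives (8x + 6) / (√(4*x^2 + 8*x + 6) + 2x).
Divide numerator and denominator by x: the limit is 8/(2·2) = 2.

2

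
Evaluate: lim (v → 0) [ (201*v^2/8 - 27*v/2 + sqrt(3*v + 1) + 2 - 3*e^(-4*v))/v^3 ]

Substitution gives 0/0 (the numerator vanishes to order 3).
Expand each term to order v^3: the coefficient of v^3 in √(1 + 3v) is 27/16 and in -3·e^(-4v) is 32.
Lower-order terms cancel with the polynomial part, so the numerator is (539/16)·v^3 + o(v^3), and the limit is (539/16)/(1) = 539/16.

539/16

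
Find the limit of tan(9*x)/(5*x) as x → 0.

9/5

Substitution gives 0/0.
Since tan(u)/u → 1 as u → 0, tan(9x)/(9x) → 1 and the limit is 9/5.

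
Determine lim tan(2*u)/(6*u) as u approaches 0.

1/3

Substitution gives 0/0.
Since tan(θ)/θ → 1 as θ → 0, tan(2u)/(2u) → 1 and the limit is 2/6 = 1/3.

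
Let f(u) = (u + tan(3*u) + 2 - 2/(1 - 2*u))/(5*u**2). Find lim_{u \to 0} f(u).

Substitution gives 0/0 (the numerator vanishes to order 2).
Expand each term to order u^2: the coefficient of u^2 in -2·1/(1 - 2u) is -8 and in tan(3u) is 0.
Lower-order terms cancel with the polynomial part, so the numerator is (-8)·u^2 + o(u^2), and the limit is (-8)/(5) = -8/5.

-8/5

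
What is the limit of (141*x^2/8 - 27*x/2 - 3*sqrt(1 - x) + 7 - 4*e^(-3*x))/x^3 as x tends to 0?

Substitution gives 0/0 (the numerator vanishes to order 3).
Expand each term to order x^3: the coefficient of x^3 in -4·e^(-3x) is 18 and in -3·√(1 - x) is 3/16.
Lower-order terms cancel with the polynomial part, so the numerator is (291/16)·x^3 + o(x^3), and the limit is (291/16)/(1) = 291/16.

291/16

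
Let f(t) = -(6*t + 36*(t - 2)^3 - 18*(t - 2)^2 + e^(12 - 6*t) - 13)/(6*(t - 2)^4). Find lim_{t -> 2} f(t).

Direct substitution gives 0/0.
Apply L'Hôpital: lim (-36*t + 108*(t - 2)^2 - 6*e^(12 - 6*t) + 78)/(-24*(t - 2)^3), still 0/0.
Apply L'Hôpital: lim (216*t + 36*e^(12 - 6*t) - 468)/(-72*(t - 2)^2), still 0/0.
Apply L'Hôpital: lim (216 - 216*e^(12 - 6*t))/(288 - 144*t), still 0/0.
After 4 applications of L'Hôpital's rule the quotient is (1296*e^(12 - 6*t))/(-144); substituting t = 2 gives -9.

-9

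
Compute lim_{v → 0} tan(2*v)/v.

Substitution gives 0/0.
Since tan(u)/u → 1 as u → 0, tan(2v)/(2v) → 1 and the limit is 2.

2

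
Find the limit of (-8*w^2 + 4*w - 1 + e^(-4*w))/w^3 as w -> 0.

Direct substitution gives 0/0.
Apply L'Hôpital: lim (-16*w + 4 - 4*e^(-4*w))/(3*w^2), still 0/0.
Apply L'Hôpital: lim (-16 + 16*e^(-4*w))/(6*w), still 0/0.
After 3 applications of L'Hôpital's rule the quotient is (-64*e^(-4*w))/(6); substituting w = 0 gives -32/3.

-32/3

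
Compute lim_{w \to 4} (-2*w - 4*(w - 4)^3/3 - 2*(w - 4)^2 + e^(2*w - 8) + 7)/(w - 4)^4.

Direct substitution gives 0/0.
Apply L'Hôpital: lim (-4*w - 4*(w - 4)^2 + 2*e^(2*w - 8) + 14)/(4*(w - 4)^3), still 0/0.
Apply L'Hôpital: lim (-8*w + 4*e^(2*w - 8) + 28)/(12*(w - 4)^2), still 0/0.
Apply L'Hôpital: lim (8*e^(2*w - 8) - 8)/(24*w - 96), still 0/0.
After 4 applications of L'Hôpital's rule the quotient is (16*e^(2*w - 8))/(24); substituting w = 4 gives 2/3.

2/3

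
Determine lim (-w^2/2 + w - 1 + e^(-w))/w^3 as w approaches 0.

-1/6

Direct substitution gives 0/0.
Apply L'Hôpital: lim (-w + 1 - e^(-w))/(3*w^2), still 0/0.
Apply L'Hôpital: lim (-1 + e^(-w))/(6*w), still 0/0.
After 3 applications of L'Hôpital's rule the quotient is (-e^(-w))/(6); substituting w = 0 gives -1/6.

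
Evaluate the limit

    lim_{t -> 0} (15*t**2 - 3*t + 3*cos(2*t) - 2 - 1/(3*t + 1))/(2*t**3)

Substitution gives 0/0 (the numerator vanishes to order 3).
Expand each term to order t^3: the coefficient of t^3 in −1/(1 + 3t) is 27 and in 3·cos(2t) is 0.
Lower-order terms cancel with the polynomial part, so the numerator is (27)·t^3 + o(t^3), and the limit is (27)/(2) = 27/2.

27/2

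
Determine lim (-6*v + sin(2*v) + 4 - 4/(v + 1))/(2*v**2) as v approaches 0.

-2

Substitution gives 0/0; apply L'Hôpital's rule 2 times.
After differentiating numerator and denominator 2 times the quotient is (-4*sin(2*v) - 8/(v + 1)^3)/(4); at v = 0 this is -2.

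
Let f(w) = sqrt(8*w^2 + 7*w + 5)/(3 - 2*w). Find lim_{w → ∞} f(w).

-√(2)

For large |w|, √(8*w^2 + 7*w + 5) ≈ √8·|w| and the denominator ≈ -2w.
Since w → +∞, |w| = w, giving √8/(-2) = -√(2).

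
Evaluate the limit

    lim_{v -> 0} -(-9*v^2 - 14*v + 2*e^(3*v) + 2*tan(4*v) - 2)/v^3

-155/3

Substitution gives 0/0 (the numerator vanishes to order 3).
Expand each term to order v^3: the coefficient of v^3 in 2·e^(3v) is 9 and in 2·tan(4v) is 128/3.
Lower-order terms cancel with the polynomial part, so the numerator is (155/3)·v^3 + o(v^3), and the limit is (155/3)/(-1) = -155/3.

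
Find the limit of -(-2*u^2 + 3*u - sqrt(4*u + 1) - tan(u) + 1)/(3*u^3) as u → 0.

13/9

Substitution gives 0/0; apply L'Hôpital's rule 3 times.
After differentiating numerator and denominator 3 times the quotient is (4/cos(u)^2 - 6/cos(u)^4 - 24/(4*u + 1)^(5/2))/(-18); at u = 0 this is 13/9.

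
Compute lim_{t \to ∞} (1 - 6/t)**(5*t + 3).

Let L be the limit and take ln: ln L = lim (5t + 3)·ln(1 - 6/t) = lim (5t + 3)·(-6/t + O(1/t²)) = -30.
Hence L = e^(-30).

e^(-30)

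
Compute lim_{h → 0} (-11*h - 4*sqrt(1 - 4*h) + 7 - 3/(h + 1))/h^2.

5

Substitution gives 0/0; apply L'Hôpital's rule 2 times.
After differentiating numerator and denominator 2 times the quotient is (-6/(h + 1)^3 + 16/(1 - 4*h)^(3/2))/(2); at h = 0 this is 5.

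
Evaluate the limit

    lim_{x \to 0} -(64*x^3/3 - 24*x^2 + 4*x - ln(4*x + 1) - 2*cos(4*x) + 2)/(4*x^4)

-32/3

Substitution gives 0/0; apply L'Hôpital's rule 4 times.
After differentiating numerator and denominator 4 times the quotient is (-512*cos(4*x) + 1536/(4*x + 1)^4)/(-96); at x = 0 this is -32/3.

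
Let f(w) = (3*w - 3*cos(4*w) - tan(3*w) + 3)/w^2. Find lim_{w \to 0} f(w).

24

Substitution gives 0/0 (the numerator vanishes to order 2).
Expand each term to order w^2: the coefficient of w^2 in −tan(3w) is 0 and in -3·cos(4w) is 24.
Lower-order terms cancel with the polynomial part, so the numerator is (24)·w^2 + o(w^2), and the limit is (24)/(1) = 24.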